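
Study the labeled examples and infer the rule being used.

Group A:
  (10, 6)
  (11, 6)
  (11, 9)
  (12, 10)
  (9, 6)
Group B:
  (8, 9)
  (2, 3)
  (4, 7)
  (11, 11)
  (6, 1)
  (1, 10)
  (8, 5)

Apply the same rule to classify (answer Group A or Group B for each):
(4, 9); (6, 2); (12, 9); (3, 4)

Group B, Group B, Group A, Group B

All 'Group A' examples share one property — first > second AND sum ≥ 15 — and every 'Group B' example lacks it.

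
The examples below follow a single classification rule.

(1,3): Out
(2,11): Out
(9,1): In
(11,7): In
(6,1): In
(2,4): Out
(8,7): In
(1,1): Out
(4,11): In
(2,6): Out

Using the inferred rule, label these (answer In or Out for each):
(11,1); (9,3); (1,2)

In, In, Out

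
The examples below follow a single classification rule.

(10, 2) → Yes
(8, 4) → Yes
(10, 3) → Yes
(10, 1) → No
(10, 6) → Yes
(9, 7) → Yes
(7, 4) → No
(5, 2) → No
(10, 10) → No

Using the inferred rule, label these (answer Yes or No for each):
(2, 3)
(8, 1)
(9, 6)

The distinguishing property — first > second AND sum ≥ 12 — holds for all the 'Yes' cases and none of the 'No' cases.
(2, 3): No (2 < 3, 2+3 = 5). (8, 1): No (8 > 1, 8+1 = 9). (9, 6): Yes (9 > 6, 9+6 = 15).

No, No, Yes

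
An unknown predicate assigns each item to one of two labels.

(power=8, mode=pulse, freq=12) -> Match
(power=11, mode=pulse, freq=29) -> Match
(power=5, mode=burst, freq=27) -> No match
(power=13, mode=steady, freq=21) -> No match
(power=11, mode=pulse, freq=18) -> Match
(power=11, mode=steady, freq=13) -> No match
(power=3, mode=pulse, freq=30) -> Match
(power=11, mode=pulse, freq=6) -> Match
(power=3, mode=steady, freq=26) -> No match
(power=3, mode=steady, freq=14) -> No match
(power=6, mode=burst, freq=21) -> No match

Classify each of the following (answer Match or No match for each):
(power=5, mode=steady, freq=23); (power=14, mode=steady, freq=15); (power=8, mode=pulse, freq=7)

The distinguishing property — mode is pulse — holds for all the 'Match' cases and none of the 'No match' cases.
(power=5, mode=steady, freq=23): mode is steady — does not pass, so No match. (power=14, mode=steady, freq=15): mode is steady — does not pass, so No match. (power=8, mode=pulse, freq=7): mode is pulse — passes, so Match.

No match, No match, Match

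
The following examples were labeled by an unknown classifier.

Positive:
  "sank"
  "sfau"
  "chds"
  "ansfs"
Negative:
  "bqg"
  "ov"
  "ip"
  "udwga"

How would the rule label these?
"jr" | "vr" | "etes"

Negative, Negative, Positive

Comparing the two groups points to one rule — contains 's'.
"jr": Negative (no 's').
"vr": Negative (no 's').
"etes": Positive (has 's').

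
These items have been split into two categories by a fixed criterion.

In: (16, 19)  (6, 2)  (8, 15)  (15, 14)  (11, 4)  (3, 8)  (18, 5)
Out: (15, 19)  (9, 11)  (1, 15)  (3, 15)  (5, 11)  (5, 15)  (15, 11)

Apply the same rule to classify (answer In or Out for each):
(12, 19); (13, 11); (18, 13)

A rule that fits every label: product is even — true of each 'In' example, false of each 'Out' one.
In: (12, 19), since 12·19 = 228.
Out: (13, 11), since 13·11 = 143.
In: (18, 13), since 18·13 = 234.

In, Out, In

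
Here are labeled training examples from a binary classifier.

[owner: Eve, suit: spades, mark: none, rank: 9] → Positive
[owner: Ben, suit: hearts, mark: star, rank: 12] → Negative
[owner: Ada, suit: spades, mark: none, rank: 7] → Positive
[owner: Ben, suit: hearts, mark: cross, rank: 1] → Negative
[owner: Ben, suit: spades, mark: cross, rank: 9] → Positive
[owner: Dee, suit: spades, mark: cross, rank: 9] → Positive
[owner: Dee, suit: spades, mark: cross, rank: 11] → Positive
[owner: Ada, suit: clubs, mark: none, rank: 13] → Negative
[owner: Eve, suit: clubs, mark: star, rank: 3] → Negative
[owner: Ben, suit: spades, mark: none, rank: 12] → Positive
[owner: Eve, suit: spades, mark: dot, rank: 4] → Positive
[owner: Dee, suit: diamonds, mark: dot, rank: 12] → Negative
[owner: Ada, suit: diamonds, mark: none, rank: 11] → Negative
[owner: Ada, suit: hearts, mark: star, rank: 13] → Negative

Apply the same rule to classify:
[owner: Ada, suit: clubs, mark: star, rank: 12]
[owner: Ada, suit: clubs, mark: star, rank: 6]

Negative, Negative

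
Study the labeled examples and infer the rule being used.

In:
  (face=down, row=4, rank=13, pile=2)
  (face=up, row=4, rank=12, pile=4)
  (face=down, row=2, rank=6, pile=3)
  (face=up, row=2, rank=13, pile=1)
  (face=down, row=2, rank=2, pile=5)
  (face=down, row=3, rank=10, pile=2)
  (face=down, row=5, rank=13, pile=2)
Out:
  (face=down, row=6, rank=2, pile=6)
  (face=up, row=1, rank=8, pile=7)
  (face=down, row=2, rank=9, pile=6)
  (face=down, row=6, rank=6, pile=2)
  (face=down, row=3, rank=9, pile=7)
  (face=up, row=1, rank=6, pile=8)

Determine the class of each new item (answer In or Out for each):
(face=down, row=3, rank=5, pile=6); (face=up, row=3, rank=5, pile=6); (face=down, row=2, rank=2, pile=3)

Out, Out, In

Rule: pile ≤ 5 AND row ≤ 5. This holds for each 'In' example and fails for each 'Out' one.
Out: (face=down, row=3, rank=5, pile=6), since pile = 6, row = 3. Out: (face=up, row=3, rank=5, pile=6), since pile = 6, row = 3. In: (face=down, row=2, rank=2, pile=3), since pile = 3, row = 2.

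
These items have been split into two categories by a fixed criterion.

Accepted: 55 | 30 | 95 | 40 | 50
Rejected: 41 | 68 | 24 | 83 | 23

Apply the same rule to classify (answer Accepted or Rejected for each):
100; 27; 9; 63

The simplest hypothesis consistent with all the labels is: multiple of 5.
100: Accepted (100 = 5·20).
27: Rejected (27 = 5·5 + 2).
9: Rejected (9 = 5·1 + 4).
63: Rejected (63 = 5·12 + 3).

Accepted, Rejected, Rejected, Rejected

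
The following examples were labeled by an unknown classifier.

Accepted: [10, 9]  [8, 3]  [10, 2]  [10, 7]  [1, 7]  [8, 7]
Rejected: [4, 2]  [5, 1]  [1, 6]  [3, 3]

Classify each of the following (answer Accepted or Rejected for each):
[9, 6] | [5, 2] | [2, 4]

Accepted, Rejected, Rejected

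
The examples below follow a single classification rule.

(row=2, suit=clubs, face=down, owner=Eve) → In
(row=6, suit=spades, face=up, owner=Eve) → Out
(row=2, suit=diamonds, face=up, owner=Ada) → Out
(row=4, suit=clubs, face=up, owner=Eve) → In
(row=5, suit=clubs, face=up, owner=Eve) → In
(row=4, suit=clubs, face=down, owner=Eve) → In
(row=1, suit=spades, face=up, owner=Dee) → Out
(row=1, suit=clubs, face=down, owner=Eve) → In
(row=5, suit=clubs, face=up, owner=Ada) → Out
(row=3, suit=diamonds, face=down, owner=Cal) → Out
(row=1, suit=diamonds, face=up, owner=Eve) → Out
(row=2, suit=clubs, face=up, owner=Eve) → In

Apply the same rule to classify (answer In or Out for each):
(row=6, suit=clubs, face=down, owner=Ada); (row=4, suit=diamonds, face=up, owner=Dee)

A rule that fits every label: suit is clubs AND owner is Eve — true of each 'In' example, false of each 'Out' one.
(row=6, suit=clubs, face=down, owner=Ada): Out (suit is clubs, owner is Ada). (row=4, suit=diamonds, face=up, owner=Dee): Out (suit is diamonds, owner is Dee).

Out, Out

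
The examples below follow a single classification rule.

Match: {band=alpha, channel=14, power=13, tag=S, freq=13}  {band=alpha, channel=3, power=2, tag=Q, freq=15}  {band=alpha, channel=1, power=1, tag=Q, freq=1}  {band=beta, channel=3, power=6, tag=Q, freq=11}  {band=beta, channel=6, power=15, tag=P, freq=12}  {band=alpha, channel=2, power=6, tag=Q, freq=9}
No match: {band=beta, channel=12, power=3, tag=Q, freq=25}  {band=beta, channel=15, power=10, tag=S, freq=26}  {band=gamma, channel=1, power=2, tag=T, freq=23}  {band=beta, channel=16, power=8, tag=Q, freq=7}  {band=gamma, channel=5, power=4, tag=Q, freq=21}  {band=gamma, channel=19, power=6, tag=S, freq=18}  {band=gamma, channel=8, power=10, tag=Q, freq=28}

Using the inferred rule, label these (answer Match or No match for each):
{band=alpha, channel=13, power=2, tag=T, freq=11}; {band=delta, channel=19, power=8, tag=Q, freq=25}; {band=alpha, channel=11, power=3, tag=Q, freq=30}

The pattern is that an item is 'Match' exactly when: channel ≤ 14 AND freq ≤ 15.
{band=alpha, channel=13, power=2, tag=T, freq=11}: Match (channel = 13, freq = 11). {band=delta, channel=19, power=8, tag=Q, freq=25}: No match (channel = 19, freq = 25). {band=alpha, channel=11, power=3, tag=Q, freq=30}: No match (channel = 11, freq = 30).

Match, No match, No match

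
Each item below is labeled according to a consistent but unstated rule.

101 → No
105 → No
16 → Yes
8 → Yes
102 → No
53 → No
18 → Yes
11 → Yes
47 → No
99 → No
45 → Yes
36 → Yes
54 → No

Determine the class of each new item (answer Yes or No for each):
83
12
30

All 'Yes' examples share one property — at most 45 — and every 'No' example lacks it.
83: 83 > 45 — doesn't match, so No. 12: 12 ≤ 45 — matches, so Yes. 30: 30 ≤ 45 — matches, so Yes.

No, Yes, Yes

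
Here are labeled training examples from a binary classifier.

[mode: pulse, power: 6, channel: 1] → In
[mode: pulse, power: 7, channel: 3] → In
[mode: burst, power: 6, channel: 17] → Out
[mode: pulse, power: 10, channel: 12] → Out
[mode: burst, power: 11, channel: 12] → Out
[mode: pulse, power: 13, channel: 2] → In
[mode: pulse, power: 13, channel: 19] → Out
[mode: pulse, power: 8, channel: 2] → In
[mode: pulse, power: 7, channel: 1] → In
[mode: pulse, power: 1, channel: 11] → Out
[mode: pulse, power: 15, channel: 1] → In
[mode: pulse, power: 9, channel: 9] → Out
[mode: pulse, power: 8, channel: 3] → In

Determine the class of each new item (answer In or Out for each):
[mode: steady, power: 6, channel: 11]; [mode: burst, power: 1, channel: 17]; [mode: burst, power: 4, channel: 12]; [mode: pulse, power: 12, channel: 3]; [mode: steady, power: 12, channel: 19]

The rule appears to be: channel ≤ 3.

Out, Out, Out, In, Out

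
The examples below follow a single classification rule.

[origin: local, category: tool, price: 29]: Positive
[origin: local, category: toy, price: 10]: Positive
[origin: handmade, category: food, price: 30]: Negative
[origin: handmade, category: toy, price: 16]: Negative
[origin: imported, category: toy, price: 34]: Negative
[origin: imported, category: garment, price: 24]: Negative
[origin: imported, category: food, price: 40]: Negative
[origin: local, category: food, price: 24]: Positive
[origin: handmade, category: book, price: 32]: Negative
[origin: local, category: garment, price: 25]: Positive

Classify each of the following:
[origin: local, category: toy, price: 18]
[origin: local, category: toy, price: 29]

Positive, Positive

All 'Positive' examples share one property — origin is local — and every 'Negative' example lacks it.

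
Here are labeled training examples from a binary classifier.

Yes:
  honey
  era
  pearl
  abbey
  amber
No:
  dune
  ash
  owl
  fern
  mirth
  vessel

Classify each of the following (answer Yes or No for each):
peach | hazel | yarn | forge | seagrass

The pattern is that an item is 'Yes' exactly when: odd length AND contains 'e'.
peach: Yes (length 5, has 'e').
hazel: Yes (length 5, has 'e').
yarn: No (length 4, no 'e').
forge: Yes (length 5, has 'e').
seagrass: No (length 8, has 'e').

Yes, Yes, No, Yes, No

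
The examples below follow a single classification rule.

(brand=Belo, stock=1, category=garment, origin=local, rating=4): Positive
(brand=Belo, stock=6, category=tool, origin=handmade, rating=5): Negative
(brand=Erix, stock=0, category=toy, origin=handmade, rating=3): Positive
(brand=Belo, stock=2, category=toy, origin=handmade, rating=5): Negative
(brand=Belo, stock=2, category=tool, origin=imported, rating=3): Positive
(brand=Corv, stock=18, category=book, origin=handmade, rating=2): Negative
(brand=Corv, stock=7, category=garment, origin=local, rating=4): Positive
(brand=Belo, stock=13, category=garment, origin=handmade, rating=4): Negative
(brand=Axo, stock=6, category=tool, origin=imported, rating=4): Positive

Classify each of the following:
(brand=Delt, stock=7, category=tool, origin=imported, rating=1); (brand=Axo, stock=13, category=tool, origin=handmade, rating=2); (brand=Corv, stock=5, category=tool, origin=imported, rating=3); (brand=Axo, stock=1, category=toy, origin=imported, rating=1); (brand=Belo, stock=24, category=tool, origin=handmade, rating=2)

Positive, Negative, Positive, Positive, Negative

The distinguishing property — rating ≤ 4 AND stock ≤ 7 — holds for all the 'Positive' cases and none of the 'Negative' cases.
(brand=Delt, stock=7, category=tool, origin=imported, rating=1): rating = 1, stock = 7, has this property → Positive. (brand=Axo, stock=13, category=tool, origin=handmade, rating=2): rating = 2, stock = 13, doesn't qualify → Negative. (brand=Corv, stock=5, category=tool, origin=imported, rating=3): rating = 3, stock = 5, has this property → Positive. (brand=Axo, stock=1, category=toy, origin=imported, rating=1): rating = 1, stock = 1, has this property → Positive. (brand=Belo, stock=24, category=tool, origin=handmade, rating=2): rating = 2, stock = 24, doesn't qualify → Negative.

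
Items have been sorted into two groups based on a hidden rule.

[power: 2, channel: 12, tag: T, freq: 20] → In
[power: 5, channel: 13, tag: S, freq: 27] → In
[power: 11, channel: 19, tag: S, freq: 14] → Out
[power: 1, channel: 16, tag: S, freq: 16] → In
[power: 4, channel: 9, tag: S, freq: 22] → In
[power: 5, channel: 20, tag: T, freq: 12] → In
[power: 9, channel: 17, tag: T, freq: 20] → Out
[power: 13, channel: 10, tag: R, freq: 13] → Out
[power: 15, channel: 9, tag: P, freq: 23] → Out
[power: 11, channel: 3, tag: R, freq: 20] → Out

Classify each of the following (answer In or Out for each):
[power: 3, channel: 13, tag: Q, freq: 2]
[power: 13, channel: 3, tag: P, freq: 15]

In, Out

Every 'In' example satisfies: power ≤ 5. None of the 'Out' examples do.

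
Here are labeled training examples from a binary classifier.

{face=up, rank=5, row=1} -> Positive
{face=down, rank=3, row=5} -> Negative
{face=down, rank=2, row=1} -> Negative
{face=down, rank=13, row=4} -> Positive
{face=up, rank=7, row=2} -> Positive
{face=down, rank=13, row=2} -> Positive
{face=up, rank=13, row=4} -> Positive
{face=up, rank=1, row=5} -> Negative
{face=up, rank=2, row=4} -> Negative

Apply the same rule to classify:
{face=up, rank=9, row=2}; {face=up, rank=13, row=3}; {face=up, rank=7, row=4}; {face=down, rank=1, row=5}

Positive, Positive, Positive, Negative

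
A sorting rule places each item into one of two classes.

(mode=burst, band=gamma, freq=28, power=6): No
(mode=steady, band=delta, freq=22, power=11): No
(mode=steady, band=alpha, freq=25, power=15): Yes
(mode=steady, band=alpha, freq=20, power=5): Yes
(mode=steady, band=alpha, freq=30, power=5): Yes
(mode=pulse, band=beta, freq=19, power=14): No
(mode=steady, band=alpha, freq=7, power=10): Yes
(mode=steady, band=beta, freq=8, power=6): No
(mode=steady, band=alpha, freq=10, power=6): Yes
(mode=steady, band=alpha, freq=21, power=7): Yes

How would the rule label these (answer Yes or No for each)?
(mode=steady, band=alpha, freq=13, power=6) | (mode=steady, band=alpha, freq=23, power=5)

Yes, Yes

'Yes' ⟺ band is alpha.
(mode=steady, band=alpha, freq=13, power=6) — band is alpha, hence Yes.
(mode=steady, band=alpha, freq=23, power=5) — band is alpha, hence Yes.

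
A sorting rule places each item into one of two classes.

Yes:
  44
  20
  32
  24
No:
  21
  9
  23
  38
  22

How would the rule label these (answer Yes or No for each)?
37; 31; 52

No, No, Yes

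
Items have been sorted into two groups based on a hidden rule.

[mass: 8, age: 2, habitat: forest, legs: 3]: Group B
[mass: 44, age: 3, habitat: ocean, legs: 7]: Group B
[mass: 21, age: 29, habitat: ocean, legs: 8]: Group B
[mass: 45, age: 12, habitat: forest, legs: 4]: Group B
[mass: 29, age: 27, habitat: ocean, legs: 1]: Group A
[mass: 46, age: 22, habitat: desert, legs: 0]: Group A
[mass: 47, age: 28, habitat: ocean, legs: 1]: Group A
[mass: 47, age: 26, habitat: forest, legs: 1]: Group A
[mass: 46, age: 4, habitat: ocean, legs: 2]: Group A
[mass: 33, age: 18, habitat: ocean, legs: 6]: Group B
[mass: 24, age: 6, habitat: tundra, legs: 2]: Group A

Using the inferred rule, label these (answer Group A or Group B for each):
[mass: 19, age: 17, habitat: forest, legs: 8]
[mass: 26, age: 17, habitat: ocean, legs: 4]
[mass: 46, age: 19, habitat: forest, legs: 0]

The pattern is that an item is 'Group A' exactly when: legs ≤ 2.

Group B, Group B, Group A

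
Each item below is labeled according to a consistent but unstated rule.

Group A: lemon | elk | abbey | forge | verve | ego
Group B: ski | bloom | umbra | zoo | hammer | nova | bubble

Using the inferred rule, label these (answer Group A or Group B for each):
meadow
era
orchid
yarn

Group B, Group A, Group B, Group B

'Group A' ⟺ odd length AND contains 'e'.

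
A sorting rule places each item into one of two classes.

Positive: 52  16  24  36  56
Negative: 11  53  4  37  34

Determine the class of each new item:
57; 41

Negative, Negative

Every 'Positive' example satisfies: multiple of 4 AND at least 11. None of the 'Negative' examples do.
Negative: 57, since 57 = 4·14 + 1, 57 ≥ 11.
Negative: 41, since 41 = 4·10 + 1, 41 ≥ 11.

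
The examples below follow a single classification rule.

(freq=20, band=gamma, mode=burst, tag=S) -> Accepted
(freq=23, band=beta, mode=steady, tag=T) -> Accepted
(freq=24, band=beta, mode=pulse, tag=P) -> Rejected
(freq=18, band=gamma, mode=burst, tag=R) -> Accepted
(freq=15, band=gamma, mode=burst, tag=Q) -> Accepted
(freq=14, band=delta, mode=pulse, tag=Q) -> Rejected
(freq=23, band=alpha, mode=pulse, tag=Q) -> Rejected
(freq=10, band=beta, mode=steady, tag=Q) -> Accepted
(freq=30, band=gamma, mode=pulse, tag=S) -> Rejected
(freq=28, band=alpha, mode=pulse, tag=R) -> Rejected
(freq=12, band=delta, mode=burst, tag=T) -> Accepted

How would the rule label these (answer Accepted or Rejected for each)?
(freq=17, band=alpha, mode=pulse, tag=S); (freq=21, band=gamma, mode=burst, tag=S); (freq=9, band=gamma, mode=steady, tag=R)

Rejected, Accepted, Accepted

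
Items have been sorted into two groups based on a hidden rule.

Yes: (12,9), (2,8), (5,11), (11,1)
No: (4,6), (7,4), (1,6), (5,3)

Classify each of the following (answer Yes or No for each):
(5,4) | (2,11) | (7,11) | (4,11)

No, Yes, Yes, Yes

The pattern is that an item is 'Yes' exactly when: max ≥ 8.
(5,4): max 5 — fails this test, so No.
(2,11): max 11 — has this property, so Yes.
(7,11): max 11 — has this property, so Yes.
(4,11): max 11 — has this property, so Yes.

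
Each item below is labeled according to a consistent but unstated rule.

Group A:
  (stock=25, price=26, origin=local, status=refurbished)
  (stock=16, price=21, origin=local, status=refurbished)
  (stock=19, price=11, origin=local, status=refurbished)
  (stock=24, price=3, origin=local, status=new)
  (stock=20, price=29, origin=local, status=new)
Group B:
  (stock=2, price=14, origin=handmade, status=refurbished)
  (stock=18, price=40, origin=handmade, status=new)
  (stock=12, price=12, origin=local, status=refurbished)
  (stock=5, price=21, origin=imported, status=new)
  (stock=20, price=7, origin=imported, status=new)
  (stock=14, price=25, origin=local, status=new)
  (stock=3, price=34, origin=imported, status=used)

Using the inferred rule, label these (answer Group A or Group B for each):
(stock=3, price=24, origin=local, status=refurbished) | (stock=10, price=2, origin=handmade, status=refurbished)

Group B, Group B

The pattern is that an item is 'Group A' exactly when: origin is local AND stock ≥ 16.
(stock=3, price=24, origin=local, status=refurbished): origin is local, stock = 3 — fails this test, so Group B. (stock=10, price=2, origin=handmade, status=refurbished): origin is handmade, stock = 10 — fails this test, so Group B.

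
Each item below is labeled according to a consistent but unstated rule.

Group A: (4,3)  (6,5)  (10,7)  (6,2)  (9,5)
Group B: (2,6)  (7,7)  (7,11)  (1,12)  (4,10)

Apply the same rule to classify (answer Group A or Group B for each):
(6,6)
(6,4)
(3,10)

Group B, Group A, Group B

One predicate separates the groups cleanly: first > second.
(6,6): 6 = 6 — doesn't qualify, so Group B.
(6,4): 6 > 4 — qualifies, so Group A.
(3,10): 3 < 10 — doesn't qualify, so Group B.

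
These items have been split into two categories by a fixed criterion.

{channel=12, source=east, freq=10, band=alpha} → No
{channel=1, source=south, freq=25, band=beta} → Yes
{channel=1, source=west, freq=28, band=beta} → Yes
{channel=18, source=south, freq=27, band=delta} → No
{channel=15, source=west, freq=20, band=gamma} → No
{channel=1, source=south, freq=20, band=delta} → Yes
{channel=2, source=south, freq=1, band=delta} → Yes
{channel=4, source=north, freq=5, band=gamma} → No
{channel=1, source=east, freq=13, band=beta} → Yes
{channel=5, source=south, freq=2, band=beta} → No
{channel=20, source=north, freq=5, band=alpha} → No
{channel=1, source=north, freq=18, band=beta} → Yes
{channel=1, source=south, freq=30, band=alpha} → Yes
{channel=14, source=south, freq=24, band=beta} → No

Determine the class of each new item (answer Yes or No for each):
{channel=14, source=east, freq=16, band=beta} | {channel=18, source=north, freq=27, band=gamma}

The rule appears to be: channel ≤ 2.
{channel=14, source=east, freq=16, band=beta}: channel = 14, does not pass → No.
{channel=18, source=north, freq=27, band=gamma}: channel = 18, does not pass → No.

No, No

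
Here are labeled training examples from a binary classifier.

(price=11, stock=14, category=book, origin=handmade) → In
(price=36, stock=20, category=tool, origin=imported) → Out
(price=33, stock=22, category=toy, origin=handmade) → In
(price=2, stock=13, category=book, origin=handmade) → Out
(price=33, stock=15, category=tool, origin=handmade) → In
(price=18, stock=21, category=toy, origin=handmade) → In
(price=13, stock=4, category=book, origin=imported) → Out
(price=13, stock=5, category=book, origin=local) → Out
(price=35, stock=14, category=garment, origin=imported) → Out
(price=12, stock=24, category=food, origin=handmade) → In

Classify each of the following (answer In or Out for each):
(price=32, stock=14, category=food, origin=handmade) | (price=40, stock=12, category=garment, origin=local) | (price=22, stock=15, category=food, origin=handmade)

The common property of the 'In' items is: origin is handmade AND price ≥ 11. No 'Out' item has it.
(price=32, stock=14, category=food, origin=handmade): In (origin is handmade, price = 32). (price=40, stock=12, category=garment, origin=local): Out (origin is local, price = 40). (price=22, stock=15, category=food, origin=handmade): In (origin is handmade, price = 22).

In, Out, In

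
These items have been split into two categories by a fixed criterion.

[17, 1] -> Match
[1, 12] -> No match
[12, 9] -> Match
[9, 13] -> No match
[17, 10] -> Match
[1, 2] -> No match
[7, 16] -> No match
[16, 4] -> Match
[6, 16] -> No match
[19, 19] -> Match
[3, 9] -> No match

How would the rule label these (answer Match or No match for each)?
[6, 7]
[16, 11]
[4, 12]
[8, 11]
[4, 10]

No match, Match, No match, No match, No match

The pattern is that an item is 'Match' exactly when: first ≥ 10.
No match: [6, 7], since first 6. Match: [16, 11], since first 16. No match: [4, 12], since first 4. No match: [8, 11], since first 8. No match: [4, 10], since first 4.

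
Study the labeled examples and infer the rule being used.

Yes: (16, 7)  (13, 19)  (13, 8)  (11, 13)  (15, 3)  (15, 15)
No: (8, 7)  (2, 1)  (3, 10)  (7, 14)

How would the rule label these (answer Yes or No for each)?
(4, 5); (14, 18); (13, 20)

The classifier is using: first ≥ 10.
No: (4, 5), since first 4.
Yes: (14, 18), since first 14.
Yes: (13, 20), since first 13.

No, Yes, Yes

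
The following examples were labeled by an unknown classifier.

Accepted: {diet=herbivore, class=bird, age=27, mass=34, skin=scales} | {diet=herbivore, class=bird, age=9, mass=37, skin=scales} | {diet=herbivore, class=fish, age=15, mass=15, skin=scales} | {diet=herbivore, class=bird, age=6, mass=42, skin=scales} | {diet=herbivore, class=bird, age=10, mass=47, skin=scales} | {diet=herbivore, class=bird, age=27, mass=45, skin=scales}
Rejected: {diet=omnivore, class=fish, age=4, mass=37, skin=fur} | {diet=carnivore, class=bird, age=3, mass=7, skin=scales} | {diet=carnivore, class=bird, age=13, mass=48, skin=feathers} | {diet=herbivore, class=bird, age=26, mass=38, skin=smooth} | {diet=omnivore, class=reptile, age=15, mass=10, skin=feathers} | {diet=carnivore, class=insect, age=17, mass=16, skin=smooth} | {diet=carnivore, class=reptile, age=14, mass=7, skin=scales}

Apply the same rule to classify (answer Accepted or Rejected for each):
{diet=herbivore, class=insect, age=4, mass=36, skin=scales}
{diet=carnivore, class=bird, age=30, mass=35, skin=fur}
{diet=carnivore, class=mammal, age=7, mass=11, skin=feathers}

The distinguishing property — diet is herbivore AND skin is scales — holds for all the 'Accepted' cases and none of the 'Rejected' cases.
{diet=herbivore, class=insect, age=4, mass=36, skin=scales} → diet is herbivore, skin is scales → Accepted. {diet=carnivore, class=bird, age=30, mass=35, skin=fur} → diet is carnivore, skin is fur → Rejected. {diet=carnivore, class=mammal, age=7, mass=11, skin=feathers} → diet is carnivore, skin is feathers → Rejected.

Accepted, Rejected, Rejected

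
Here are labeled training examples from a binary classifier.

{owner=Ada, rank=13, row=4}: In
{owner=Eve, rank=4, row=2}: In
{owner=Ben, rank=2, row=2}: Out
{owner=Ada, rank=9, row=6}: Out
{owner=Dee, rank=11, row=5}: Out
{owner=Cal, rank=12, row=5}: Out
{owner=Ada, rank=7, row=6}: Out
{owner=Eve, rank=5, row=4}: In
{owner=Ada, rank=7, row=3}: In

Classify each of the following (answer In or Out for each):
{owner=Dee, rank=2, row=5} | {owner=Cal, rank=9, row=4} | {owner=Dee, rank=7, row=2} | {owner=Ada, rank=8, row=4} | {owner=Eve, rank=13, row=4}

'In' ⟺ rank ≥ 4 AND row ≤ 4.
{owner=Dee, rank=2, row=5}: rank = 2, row = 5 — does not satisfy this, so Out.
{owner=Cal, rank=9, row=4}: rank = 9, row = 4 — has this property, so In.
{owner=Dee, rank=7, row=2}: rank = 7, row = 2 — has this property, so In.
{owner=Ada, rank=8, row=4}: rank = 8, row = 4 — has this property, so In.
{owner=Eve, rank=13, row=4}: rank = 13, row = 4 — has this property, so In.

Out, In, In, In, In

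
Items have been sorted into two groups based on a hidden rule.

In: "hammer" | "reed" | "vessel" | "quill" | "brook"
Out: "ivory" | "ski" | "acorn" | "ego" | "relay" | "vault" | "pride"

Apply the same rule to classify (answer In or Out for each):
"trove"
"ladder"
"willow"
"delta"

Out, In, In, Out

The common property of the 'In' items is: has a double letter. No 'Out' item has it.
"trove": no doubled letter — does not satisfy this, so Out.
"ladder": 'dd' doubled — meets the rule, so In.
"willow": 'll' doubled — meets the rule, so In.
"delta": no doubled letter — does not satisfy this, so Out.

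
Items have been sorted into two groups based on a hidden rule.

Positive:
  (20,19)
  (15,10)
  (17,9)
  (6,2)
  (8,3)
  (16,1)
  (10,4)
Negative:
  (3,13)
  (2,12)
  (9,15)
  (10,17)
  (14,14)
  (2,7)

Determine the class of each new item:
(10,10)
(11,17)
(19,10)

Negative, Negative, Positive

Checking candidate rules against both groups, what survives is: first > second.
(10,10) — 10 = 10, hence Negative. (11,17) — 11 < 17, hence Negative. (19,10) — 19 > 10, hence Positive.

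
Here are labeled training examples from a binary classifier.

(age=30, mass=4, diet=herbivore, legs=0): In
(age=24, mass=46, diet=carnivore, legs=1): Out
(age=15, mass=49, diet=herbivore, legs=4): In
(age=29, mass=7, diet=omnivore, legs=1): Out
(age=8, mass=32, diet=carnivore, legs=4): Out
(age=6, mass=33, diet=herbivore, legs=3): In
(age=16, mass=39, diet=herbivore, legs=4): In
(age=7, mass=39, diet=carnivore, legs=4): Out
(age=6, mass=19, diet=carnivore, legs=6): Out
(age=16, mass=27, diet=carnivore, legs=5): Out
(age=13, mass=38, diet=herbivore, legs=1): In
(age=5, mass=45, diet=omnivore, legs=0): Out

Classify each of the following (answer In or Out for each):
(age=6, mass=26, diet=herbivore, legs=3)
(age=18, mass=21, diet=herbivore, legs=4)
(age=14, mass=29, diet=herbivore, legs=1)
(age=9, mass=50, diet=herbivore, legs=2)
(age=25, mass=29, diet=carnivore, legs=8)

In, In, In, In, Out

The pattern is that an item is 'In' exactly when: diet is herbivore.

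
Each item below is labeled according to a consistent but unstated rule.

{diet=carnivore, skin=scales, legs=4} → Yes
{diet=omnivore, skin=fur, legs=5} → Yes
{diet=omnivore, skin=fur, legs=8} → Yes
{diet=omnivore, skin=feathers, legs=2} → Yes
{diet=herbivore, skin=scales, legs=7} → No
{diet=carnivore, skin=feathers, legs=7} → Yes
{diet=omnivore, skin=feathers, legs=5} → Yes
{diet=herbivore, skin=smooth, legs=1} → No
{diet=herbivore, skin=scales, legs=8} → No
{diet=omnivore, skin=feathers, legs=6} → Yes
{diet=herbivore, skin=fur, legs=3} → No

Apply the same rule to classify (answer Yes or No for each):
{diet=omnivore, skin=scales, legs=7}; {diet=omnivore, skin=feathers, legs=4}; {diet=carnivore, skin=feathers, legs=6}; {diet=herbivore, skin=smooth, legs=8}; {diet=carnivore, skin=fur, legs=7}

Yes, Yes, Yes, No, Yes

Comparing the two groups points to one rule — diet is not herbivore.
{diet=omnivore, skin=scales, legs=7} → diet is omnivore → Yes.
{diet=omnivore, skin=feathers, legs=4} → diet is omnivore → Yes.
{diet=carnivore, skin=feathers, legs=6} → diet is carnivore → Yes.
{diet=herbivore, skin=smooth, legs=8} → diet is herbivore → No.
{diet=carnivore, skin=fur, legs=7} → diet is carnivore → Yes.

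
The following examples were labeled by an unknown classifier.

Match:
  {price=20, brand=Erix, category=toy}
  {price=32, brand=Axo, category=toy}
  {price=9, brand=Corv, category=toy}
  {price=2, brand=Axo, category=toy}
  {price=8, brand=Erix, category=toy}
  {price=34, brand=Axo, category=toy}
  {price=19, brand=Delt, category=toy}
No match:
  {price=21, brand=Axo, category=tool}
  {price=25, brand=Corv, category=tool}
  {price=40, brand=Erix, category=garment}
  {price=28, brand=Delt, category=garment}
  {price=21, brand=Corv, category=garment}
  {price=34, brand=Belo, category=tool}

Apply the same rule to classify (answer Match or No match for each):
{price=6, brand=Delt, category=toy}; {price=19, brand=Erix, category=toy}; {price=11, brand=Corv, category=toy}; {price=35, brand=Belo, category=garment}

The rule appears to be: category is toy.
{price=6, brand=Delt, category=toy}: category is toy, matches → Match. {price=19, brand=Erix, category=toy}: category is toy, matches → Match. {price=11, brand=Corv, category=toy}: category is toy, matches → Match. {price=35, brand=Belo, category=garment}: category is garment, does not fit → No match.

Match, Match, Match, No match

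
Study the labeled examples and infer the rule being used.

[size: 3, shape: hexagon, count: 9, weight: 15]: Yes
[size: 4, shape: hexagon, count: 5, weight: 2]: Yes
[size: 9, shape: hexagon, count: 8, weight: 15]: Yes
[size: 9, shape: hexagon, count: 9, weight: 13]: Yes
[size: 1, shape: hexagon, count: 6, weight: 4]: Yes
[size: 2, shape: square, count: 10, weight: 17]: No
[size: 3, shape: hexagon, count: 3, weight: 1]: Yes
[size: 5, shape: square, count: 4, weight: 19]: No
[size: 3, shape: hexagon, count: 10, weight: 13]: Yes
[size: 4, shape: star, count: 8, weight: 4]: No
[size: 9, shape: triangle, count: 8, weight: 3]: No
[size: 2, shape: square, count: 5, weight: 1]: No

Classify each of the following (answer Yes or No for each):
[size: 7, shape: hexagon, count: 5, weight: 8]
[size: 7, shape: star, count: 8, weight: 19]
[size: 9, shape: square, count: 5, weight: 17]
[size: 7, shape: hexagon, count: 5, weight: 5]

Yes, No, No, Yes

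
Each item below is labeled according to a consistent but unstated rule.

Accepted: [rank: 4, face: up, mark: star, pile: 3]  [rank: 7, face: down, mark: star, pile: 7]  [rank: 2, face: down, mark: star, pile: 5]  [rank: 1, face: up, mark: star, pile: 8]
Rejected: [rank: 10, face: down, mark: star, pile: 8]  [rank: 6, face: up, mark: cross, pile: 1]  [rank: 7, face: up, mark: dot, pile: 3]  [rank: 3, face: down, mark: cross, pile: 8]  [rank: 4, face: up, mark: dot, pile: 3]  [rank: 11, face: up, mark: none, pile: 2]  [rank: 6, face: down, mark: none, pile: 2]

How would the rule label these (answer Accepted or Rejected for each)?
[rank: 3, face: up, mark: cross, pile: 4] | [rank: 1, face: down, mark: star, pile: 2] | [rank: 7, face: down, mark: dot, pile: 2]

Rejected, Accepted, Rejected

The simplest hypothesis consistent with all the labels is: mark is star AND rank ≤ 7.
[rank: 3, face: up, mark: cross, pile: 4]: Rejected (mark is cross, rank = 3).
[rank: 1, face: down, mark: star, pile: 2]: Accepted (mark is star, rank = 1).
[rank: 7, face: down, mark: dot, pile: 2]: Rejected (mark is dot, rank = 7).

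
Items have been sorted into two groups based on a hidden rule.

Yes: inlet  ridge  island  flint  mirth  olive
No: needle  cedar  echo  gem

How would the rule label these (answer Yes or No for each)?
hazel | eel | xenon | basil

No, No, No, Yes

The distinguishing property — contains 'i' — holds for all the 'Yes' cases and none of the 'No' cases.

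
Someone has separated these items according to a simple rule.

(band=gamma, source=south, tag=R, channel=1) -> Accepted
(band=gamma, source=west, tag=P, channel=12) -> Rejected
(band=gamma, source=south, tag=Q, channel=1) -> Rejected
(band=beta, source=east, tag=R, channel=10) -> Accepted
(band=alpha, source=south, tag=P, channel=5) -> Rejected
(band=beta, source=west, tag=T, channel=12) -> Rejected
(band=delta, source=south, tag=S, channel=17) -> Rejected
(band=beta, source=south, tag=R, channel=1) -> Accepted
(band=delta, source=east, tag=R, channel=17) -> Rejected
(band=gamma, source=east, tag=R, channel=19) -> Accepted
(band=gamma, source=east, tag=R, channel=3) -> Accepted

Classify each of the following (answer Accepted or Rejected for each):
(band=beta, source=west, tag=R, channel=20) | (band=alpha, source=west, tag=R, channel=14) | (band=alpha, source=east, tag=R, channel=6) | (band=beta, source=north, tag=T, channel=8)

Accepted, Accepted, Accepted, Rejected

A rule that fits every label: tag is R AND channel ≠ 17 — true of each 'Accepted' example, false of each 'Rejected' one.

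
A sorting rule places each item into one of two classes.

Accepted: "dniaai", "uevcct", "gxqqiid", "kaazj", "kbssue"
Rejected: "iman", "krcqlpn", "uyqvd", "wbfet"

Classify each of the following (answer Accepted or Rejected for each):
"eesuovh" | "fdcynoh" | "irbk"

Accepted, Rejected, Rejected

The rule appears to be: has a double letter.
"eesuovh": Accepted ('ee' doubled). "fdcynoh": Rejected (no doubled letter). "irbk": Rejected (no doubled letter).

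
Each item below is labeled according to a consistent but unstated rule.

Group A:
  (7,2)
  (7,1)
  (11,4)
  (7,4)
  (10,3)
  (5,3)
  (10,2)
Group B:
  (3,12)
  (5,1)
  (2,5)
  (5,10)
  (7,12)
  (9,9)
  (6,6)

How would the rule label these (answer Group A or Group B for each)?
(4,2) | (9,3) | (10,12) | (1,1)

The common property of the 'Group A' items is: first > second AND sum ≥ 7. No 'Group B' item has it.

Group B, Group A, Group B, Group B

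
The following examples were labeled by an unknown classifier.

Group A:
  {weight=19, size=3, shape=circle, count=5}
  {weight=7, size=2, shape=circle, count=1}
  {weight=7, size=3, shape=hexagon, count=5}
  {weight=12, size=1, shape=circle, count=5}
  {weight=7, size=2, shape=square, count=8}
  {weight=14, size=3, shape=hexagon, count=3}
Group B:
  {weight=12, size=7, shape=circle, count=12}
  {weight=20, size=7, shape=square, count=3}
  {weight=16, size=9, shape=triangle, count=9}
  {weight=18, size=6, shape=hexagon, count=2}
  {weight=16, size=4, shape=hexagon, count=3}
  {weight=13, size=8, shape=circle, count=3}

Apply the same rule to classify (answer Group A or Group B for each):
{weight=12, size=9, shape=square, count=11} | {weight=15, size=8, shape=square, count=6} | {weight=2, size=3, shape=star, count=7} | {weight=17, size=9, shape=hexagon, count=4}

The common property of the 'Group A' items is: size ≤ 3. No 'Group B' item has it.
Group B: {weight=12, size=9, shape=square, count=11}, since size = 9.
Group B: {weight=15, size=8, shape=square, count=6}, since size = 8.
Group A: {weight=2, size=3, shape=star, count=7}, since size = 3.
Group B: {weight=17, size=9, shape=hexagon, count=4}, since size = 9.

Group B, Group B, Group A, Group B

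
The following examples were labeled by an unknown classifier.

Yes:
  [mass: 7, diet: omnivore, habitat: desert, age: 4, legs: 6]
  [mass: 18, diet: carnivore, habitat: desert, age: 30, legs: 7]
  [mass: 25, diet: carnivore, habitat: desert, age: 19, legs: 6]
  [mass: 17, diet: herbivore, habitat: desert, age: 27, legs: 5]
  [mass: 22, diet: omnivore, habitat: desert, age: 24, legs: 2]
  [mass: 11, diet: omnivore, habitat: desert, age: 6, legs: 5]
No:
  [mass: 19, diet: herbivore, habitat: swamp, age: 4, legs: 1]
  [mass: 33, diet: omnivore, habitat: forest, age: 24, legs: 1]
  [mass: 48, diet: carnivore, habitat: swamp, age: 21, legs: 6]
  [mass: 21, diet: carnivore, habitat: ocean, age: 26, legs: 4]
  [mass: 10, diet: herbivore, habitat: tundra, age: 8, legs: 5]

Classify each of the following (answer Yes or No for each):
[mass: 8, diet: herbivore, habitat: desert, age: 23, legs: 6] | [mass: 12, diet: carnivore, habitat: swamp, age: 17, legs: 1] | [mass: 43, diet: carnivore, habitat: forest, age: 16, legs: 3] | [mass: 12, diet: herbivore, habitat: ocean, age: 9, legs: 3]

Every 'Yes' example satisfies: habitat is desert. None of the 'No' examples do.
[mass: 8, diet: herbivore, habitat: desert, age: 23, legs: 6]: Yes (habitat is desert). [mass: 12, diet: carnivore, habitat: swamp, age: 17, legs: 1]: No (habitat is swamp). [mass: 43, diet: carnivore, habitat: forest, age: 16, legs: 3]: No (habitat is forest). [mass: 12, diet: herbivore, habitat: ocean, age: 9, legs: 3]: No (habitat is ocean).

Yes, No, No, No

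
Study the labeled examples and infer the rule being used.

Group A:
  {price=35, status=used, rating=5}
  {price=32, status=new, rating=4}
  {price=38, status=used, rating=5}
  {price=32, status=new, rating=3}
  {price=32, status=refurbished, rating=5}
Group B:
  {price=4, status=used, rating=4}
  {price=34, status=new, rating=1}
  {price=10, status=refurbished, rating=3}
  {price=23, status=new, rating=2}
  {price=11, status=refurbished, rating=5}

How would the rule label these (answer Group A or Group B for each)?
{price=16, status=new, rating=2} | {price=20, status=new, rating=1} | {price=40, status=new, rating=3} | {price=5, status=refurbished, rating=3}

The common property of the 'Group A' items is: price ≥ 23 AND rating ≥ 3. No 'Group B' item has it.
{price=16, status=new, rating=2} — price = 16, rating = 2, hence Group B. {price=20, status=new, rating=1} — price = 20, rating = 1, hence Group B. {price=40, status=new, rating=3} — price = 40, rating = 3, hence Group A. {price=5, status=refurbished, rating=3} — price = 5, rating = 3, hence Group B.

Group B, Group B, Group A, Group B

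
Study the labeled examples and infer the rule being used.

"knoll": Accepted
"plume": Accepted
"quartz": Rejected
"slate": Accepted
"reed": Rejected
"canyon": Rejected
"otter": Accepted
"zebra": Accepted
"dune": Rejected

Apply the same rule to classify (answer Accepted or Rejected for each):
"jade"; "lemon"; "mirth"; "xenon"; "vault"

The rule appears to be: odd length.
"jade": length 4, does not satisfy this → Rejected.
"lemon": length 5, fits → Accepted.
"mirth": length 5, fits → Accepted.
"xenon": length 5, fits → Accepted.
"vault": length 5, fits → Accepted.

Rejected, Accepted, Accepted, Accepted, Accepted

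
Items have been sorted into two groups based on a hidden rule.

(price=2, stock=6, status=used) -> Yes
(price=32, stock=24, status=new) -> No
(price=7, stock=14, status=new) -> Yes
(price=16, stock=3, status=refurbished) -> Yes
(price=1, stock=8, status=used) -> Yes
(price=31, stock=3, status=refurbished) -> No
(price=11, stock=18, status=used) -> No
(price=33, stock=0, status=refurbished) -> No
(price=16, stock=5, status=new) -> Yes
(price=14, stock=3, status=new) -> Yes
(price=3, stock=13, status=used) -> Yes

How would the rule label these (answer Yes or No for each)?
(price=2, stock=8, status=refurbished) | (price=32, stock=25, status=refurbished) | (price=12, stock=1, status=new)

'Yes' ⟺ stock ≤ 14 AND price ≤ 16.
(price=2, stock=8, status=refurbished): Yes (stock = 8, price = 2). (price=32, stock=25, status=refurbished): No (stock = 25, price = 32). (price=12, stock=1, status=new): Yes (stock = 1, price = 12).

Yes, No, Yes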